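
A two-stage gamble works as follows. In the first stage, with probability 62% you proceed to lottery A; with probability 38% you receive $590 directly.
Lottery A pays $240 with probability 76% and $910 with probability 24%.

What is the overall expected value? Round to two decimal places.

EV(A) = 0.76 × 240 + 0.24 × 910 = 182.4 + 218.4 = 400.8
Branch B: 590 (certain)
Overall = 0.62 × 400.8 + 0.38 × 590 = 248.496 + 224.2 = 472.696

$472.70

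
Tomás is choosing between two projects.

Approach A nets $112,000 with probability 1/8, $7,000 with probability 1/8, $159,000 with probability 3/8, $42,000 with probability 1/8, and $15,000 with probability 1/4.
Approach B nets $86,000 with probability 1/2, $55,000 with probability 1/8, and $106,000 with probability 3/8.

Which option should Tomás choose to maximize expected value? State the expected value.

Approach B ($89,625)

Approach A = 1/8 × 112000 + 1/8 × 7000 + 3/8 × 159000 + 1/8 × 42000 + 1/4 × 15000 = 14000 + 875 + 59625 + 5250 + 3750 = 83500
Approach B = 1/2 × 86000 + 1/8 × 55000 + 3/8 × 106000 = 43000 + 6875 + 39750 = 89625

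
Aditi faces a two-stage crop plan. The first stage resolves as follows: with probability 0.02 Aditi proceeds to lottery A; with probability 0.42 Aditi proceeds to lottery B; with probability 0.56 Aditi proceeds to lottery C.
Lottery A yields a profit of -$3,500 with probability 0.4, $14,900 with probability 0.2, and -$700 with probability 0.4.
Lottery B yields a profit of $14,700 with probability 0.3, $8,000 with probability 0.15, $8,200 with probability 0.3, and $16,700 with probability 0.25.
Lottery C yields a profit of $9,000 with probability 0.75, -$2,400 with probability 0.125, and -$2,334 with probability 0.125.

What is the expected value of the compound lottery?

EV(A) = 0.4 × (-3500) + 0.2 × 14900 + 0.4 × (-700) = -1400 + 2980 − 280 = 1300
EV(B) = 0.3 × 14700 + 0.15 × 8000 + 0.3 × 8200 + 0.25 × 16700 = 4410 + 1200 + 2460 + 4175 = 12245
EV(C) = 0.75 × 9000 + 0.125 × (-2400) + 0.125 × (-2334) = 6750 − 300 − 291.75 = 6158.25
Overall = 0.02 × 1300 + 0.42 × 12245 + 0.56 × 6158.25 = 26 + 5142.9 + 3448.62 = 8617.52

$8,617.52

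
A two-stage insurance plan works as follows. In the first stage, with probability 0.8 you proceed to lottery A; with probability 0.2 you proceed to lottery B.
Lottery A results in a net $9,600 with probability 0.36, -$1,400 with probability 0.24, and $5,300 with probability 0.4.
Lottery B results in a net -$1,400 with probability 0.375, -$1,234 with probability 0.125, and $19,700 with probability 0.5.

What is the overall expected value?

$6,026.15

EV(A) = 0.36 × 9600 + 0.24 × (-1400) + 0.4 × 5300 = 3456 − 336 + 2120 = 5240
EV(B) = 0.375 × (-1400) + 0.125 × (-1234) + 0.5 × 19700 = -525 − 154.25 + 9850 = 9170.75
Overall = 0.8 × 5240 + 0.2 × 9170.75 = 4192 + 1834.15 = 6026.15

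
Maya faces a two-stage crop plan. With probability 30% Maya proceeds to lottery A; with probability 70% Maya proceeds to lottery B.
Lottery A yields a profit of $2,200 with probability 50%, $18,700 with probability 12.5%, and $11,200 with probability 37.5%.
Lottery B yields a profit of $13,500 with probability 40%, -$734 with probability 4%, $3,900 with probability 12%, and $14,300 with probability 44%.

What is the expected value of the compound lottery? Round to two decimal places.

EV(A) = 0.5 × 2200 + 0.125 × 18700 + 0.375 × 11200 = 1100 + 2337.5 + 4200 = 7637.5
EV(B) = 0.4 × 13500 + 0.04 × (-734) + 0.12 × 3900 + 0.44 × 14300 = 5400 − 29.36 + 468 + 6292 = 12130.64
Overall = 0.3 × 7637.5 + 0.7 × 12130.64 = 2291.25 + 8491.448 = 10782.698

$10,782.70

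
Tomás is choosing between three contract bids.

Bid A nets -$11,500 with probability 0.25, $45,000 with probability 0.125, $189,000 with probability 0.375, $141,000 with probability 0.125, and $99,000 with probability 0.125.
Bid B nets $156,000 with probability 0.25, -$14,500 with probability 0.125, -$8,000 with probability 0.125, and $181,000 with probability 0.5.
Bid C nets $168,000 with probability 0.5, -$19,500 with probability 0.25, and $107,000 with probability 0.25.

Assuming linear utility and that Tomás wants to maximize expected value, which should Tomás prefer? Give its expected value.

Bid B ($126,687.50)

Bid A = 0.25 × (-11500) + 0.125 × 45000 + 0.375 × 189000 + 0.125 × 141000 + 0.125 × 99000 = -2875 + 5625 + 70875 + 17625 + 12375 = 103625
Bid B = 0.25 × 156000 + 0.125 × (-14500) + 0.125 × (-8000) + 0.5 × 181000 = 39000 − 1812.5 − 1000 + 90500 = 126687.5
Bid C = 0.5 × 168000 + 0.25 × (-19500) + 0.25 × 107000 = 84000 − 4875 + 26750 = 105875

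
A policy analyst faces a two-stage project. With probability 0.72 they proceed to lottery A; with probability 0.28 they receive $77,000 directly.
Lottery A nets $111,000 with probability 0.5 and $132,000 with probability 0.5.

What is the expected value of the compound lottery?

$109,040

EV(A) = 0.5 × 111000 + 0.5 × 132000 = 55500 + 66000 = 121500
Branch B: 77000 (certain)
Overall = 0.72 × 121500 + 0.28 × 77000 = 87480 + 21560 = 109040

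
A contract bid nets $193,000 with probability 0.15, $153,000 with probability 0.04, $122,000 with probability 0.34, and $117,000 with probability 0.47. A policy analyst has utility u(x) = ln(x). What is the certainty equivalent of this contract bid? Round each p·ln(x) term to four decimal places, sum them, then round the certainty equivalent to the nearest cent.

E[u] = 0.15·ln(193000) + 0.04·ln(153000) + 0.34·ln(122000) + 0.47·ln(117000) = 1.8256 + 0.4775 + 3.9820 + 5.4849 = 11.7700
CE = e^11.7700 ≈ 129314.15

$129,314.15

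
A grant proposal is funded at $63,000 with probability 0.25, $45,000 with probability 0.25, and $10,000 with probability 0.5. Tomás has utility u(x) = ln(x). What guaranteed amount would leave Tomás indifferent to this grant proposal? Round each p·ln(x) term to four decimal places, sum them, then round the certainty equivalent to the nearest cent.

$23,074.88

E[u] = 0.25·ln(63000) + 0.25·ln(45000) + 0.5·ln(10000) = 2.7627 + 2.6786 + 4.6052 = 10.0465
CE = e^10.0465 ≈ 23074.88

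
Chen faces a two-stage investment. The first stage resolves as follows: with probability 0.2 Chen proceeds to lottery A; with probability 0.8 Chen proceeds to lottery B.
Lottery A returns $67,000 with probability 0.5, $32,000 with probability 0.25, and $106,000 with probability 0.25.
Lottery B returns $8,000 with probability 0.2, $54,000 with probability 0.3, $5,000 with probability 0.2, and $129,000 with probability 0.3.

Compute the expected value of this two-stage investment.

$59,600

EV(A) = 0.5 × 67000 + 0.25 × 32000 + 0.25 × 106000 = 33500 + 8000 + 26500 = 68000
EV(B) = 0.2 × 8000 + 0.3 × 54000 + 0.2 × 5000 + 0.3 × 129000 = 1600 + 16200 + 1000 + 38700 = 57500
Overall = 0.2 × 68000 + 0.8 × 57500 = 13600 + 46000 = 59600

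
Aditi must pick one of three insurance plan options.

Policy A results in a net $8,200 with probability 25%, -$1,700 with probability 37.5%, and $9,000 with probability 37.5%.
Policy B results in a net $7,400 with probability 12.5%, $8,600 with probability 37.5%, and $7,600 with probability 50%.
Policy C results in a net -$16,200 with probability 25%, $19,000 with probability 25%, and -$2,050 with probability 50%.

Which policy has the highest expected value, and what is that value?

Policy A = 0.25 × 8200 + 0.375 × (-1700) + 0.375 × 9000 = 2050 − 637.5 + 3375 = 4787.5
Policy B = 0.125 × 7400 + 0.375 × 8600 + 0.5 × 7600 = 925 + 3225 + 3800 = 7950
Policy C = 0.25 × (-16200) + 0.25 × 19000 + 0.5 × (-2050) = -4050 + 4750 − 1025 = -325

Policy B ($7,950)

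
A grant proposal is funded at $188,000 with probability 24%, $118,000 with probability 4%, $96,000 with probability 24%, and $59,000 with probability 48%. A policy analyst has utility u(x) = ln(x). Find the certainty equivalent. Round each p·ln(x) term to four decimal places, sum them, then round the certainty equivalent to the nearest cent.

$90,030.16

E[u] = 0.24·ln(188000) + 0.04·ln(118000) + 0.24·ln(96000) + 0.48·ln(59000) = 2.9146 + 0.4671 + 2.7533 + 5.2729 = 11.4079
CE = e^11.4079 ≈ 90030.16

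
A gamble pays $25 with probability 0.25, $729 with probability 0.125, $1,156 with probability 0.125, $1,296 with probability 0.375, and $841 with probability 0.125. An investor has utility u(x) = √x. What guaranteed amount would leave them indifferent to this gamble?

E[u] = 0.25·√25 + 0.125·√729 + 0.125·√1156 + 0.375·√1296 + 0.125·√841 = 0.25·5 + 0.125·27 + 0.125·34 + 0.375·36 + 0.125·29 = 26
CE = (26)² = 676

$676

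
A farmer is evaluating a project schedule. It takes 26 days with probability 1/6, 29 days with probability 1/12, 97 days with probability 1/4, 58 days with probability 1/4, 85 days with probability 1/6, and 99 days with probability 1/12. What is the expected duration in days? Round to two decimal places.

EV = 1/6 × 26 + 1/12 × 29 + 1/4 × 97 + 1/4 × 58 + 1/6 × 85 + 1/12 × 99 = 4.3333 + 2.4167 + 24.25 + 14.5 + 14.1667 + 8.25 = 67.9167

67.92 days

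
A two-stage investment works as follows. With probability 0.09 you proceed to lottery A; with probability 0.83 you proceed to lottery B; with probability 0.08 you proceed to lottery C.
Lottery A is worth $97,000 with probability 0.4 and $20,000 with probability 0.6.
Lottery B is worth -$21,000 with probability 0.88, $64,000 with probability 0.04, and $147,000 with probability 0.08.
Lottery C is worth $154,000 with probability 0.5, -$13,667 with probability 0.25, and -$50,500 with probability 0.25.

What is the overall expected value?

EV(A) = 0.4 × 97000 + 0.6 × 20000 = 38800 + 12000 = 50800
EV(B) = 0.88 × (-21000) + 0.04 × 64000 + 0.08 × 147000 = -18480 + 2560 + 11760 = -4160
EV(C) = 0.5 × 154000 + 0.25 × (-13667) + 0.25 × (-50500) = 77000 − 3416.75 − 12625 = 60958.25
Overall = 0.09 × 50800 + 0.83 × (-4160) + 0.08 × 60958.25 = 4572 − 3452.8 + 4876.66 = 5995.86

$5,995.86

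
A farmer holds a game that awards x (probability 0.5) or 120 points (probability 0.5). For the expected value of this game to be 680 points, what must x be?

0.5·x + 0.5·120 = 680
0.5·x = 680 − 60 = 620
x = 620 / 0.5 = 1240

x = 1,240 points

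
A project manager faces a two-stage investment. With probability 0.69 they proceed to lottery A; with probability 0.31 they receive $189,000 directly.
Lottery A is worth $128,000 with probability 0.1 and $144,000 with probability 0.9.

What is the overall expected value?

EV(A) = 0.1 × 128000 + 0.9 × 144000 = 12800 + 129600 = 142400
Branch B: 189000 (certain)
Overall = 0.69 × 142400 + 0.31 × 189000 = 98256 + 58590 = 156846

$156,846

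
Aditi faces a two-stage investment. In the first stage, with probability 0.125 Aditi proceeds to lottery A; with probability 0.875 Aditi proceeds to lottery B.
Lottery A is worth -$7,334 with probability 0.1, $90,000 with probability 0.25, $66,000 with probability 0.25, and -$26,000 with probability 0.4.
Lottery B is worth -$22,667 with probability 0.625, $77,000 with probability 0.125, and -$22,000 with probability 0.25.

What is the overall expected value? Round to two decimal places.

-$5,303.32

EV(A) = 0.1 × (-7334) + 0.25 × 90000 + 0.25 × 66000 + 0.4 × (-26000) = -733.4 + 22500 + 16500 − 10400 = 27866.6
EV(B) = 0.625 × (-22667) + 0.125 × 77000 + 0.25 × (-22000) = -14166.875 + 9625 − 5500 = -10041.875
Overall = 0.125 × 27866.6 + 0.875 × (-10041.875) = 3483.325 − 8786.640625 = -5303.315625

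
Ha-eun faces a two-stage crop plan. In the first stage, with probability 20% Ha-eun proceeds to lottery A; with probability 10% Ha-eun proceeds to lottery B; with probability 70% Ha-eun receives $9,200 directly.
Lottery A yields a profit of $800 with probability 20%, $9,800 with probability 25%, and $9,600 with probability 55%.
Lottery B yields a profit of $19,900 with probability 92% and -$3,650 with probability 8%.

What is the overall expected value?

EV(A) = 0.2 × 800 + 0.25 × 9800 + 0.55 × 9600 = 160 + 2450 + 5280 = 7890
EV(B) = 0.92 × 19900 + 0.08 × (-3650) = 18308 − 292 = 18016
Branch C: 9200 (certain)
Overall = 0.2 × 7890 + 0.1 × 18016 + 0.7 × 9200 = 1578 + 1801.6 + 6440 = 9819.6

$9,819.60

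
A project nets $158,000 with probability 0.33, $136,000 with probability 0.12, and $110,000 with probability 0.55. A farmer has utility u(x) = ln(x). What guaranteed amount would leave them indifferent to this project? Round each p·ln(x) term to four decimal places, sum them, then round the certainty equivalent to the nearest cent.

$127,147.10

E[u] = 0.33·ln(158000) + 0.12·ln(136000) + 0.55·ln(110000) = 3.9502 + 1.4184 + 6.3845 = 11.7531
CE = e^11.7531 ≈ 127147.10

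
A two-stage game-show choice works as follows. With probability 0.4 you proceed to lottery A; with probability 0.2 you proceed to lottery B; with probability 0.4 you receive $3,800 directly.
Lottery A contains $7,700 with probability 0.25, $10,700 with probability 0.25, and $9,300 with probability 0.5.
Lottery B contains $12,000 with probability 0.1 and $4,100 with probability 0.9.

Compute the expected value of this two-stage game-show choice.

$6,198

EV(A) = 0.25 × 7700 + 0.25 × 10700 + 0.5 × 9300 = 1925 + 2675 + 4650 = 9250
EV(B) = 0.1 × 12000 + 0.9 × 4100 = 1200 + 3690 = 4890
Branch C: 3800 (certain)
Overall = 0.4 × 9250 + 0.2 × 4890 + 0.4 × 3800 = 3700 + 978 + 1520 = 6198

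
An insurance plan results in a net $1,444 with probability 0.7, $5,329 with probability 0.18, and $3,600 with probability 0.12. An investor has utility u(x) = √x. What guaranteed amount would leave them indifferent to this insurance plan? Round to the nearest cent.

E[u] = 0.7·√1444 + 0.18·√5329 + 0.12·√3600 = 0.7·38 + 0.18·73 + 0.12·60 = 46.94
CE = (46.94)² = 2203.3636

$2,203.36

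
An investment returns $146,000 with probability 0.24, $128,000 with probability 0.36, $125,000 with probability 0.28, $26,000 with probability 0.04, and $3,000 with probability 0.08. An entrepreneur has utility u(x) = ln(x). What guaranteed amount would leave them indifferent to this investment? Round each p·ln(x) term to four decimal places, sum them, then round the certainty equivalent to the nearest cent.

E[u] = 0.24·ln(146000) + 0.36·ln(128000) + 0.28·ln(125000) + 0.04·ln(26000) + 0.08·ln(3000) = 2.8539 + 4.2335 + 3.2861 + 0.4066 + 0.6405 = 11.4206
CE = e^11.4206 ≈ 91180.83

$91,180.83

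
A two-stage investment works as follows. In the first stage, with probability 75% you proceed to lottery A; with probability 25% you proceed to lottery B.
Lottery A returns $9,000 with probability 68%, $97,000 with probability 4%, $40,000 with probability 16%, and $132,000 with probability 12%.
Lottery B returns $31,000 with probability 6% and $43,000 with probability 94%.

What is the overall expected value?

$34,750

EV(A) = 0.68 × 9000 + 0.04 × 97000 + 0.16 × 40000 + 0.12 × 132000 = 6120 + 3880 + 6400 + 15840 = 32240
EV(B) = 0.06 × 31000 + 0.94 × 43000 = 1860 + 40420 = 42280
Overall = 0.75 × 32240 + 0.25 × 42280 = 24180 + 10570 = 34750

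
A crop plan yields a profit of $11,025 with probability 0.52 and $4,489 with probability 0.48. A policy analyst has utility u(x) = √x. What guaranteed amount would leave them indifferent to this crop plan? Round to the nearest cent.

$7,527.30

E[u] = 0.52·√11025 + 0.48·√4489 = 0.52·105 + 0.48·67 = 86.76
CE = (86.76)² = 7527.2976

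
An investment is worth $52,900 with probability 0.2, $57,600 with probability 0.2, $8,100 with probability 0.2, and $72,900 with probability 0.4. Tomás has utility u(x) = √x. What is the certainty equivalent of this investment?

E[u] = 0.2·√52900 + 0.2·√57600 + 0.2·√8100 + 0.4·√72900 = 0.2·230 + 0.2·240 + 0.2·90 + 0.4·270 = 220
CE = (220)² = 48400

$48,400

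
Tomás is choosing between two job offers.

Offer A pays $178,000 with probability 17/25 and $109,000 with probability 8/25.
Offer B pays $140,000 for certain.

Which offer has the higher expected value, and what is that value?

Offer A ($155,920)

Offer A = 17/25 × 178000 + 8/25 × 109000 = 121040 + 34880 = 155920
Offer B: 140000 (certain)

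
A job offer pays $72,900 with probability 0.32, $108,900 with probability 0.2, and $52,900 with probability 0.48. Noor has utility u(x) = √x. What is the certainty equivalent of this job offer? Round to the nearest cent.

$69,063.84

E[u] = 0.32·√72900 + 0.2·√108900 + 0.48·√52900 = 0.32·270 + 0.2·330 + 0.48·230 = 262.8
CE = (262.8)² = 69063.84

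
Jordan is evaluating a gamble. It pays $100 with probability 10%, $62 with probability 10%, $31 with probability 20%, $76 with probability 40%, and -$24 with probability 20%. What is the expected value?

$48

EV = 0.1 × 100 + 0.1 × 62 + 0.2 × 31 + 0.4 × 76 + 0.2 × (-24) = 10 + 6.2 + 6.2 + 30.4 − 4.8 = 48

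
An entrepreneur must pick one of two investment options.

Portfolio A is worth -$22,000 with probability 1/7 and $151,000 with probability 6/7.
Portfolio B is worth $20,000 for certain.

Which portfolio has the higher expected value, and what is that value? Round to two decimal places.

Portfolio A = 1/7 × (-22000) + 6/7 × 151000 = -3142.8571 + 129428.5714 = 126285.7143
Portfolio B: 20000 (certain)

Portfolio A ($126,285.71)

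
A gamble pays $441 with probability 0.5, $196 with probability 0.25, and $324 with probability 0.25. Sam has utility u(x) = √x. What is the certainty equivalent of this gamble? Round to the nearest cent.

E[u] = 0.5·√441 + 0.25·√196 + 0.25·√324 = 0.5·21 + 0.25·14 + 0.25·18 = 18.5
CE = (18.5)² = 342.25

$342.25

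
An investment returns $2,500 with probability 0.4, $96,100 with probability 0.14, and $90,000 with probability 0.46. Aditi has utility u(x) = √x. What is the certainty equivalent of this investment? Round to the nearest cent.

E[u] = 0.4·√2500 + 0.14·√96100 + 0.46·√90000 = 0.4·50 + 0.14·310 + 0.46·300 = 201.4
CE = (201.4)² = 40561.96

$40,561.96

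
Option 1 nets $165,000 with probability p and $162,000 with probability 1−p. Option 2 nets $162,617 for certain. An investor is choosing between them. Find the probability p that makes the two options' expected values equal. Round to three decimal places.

p·165000 + (1−p)·162000 = 162617
3000p + 162000 = 162617
p = (162617 − 162000) / 3000

p = 0.206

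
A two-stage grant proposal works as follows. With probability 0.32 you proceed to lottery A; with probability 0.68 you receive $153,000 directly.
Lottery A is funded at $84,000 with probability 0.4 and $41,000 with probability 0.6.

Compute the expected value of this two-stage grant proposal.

EV(A) = 0.4 × 84000 + 0.6 × 41000 = 33600 + 24600 = 58200
Branch B: 153000 (certain)
Overall = 0.32 × 58200 + 0.68 × 153000 = 18624 + 104040 = 122664

$122,664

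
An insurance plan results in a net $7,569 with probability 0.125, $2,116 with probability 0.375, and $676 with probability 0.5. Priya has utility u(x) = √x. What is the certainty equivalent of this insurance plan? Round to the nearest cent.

E[u] = 0.125·√7569 + 0.375·√2116 + 0.5·√676 = 0.125·87 + 0.375·46 + 0.5·26 = 41.125
CE = (41.125)² = 1691.265625

$1,691.27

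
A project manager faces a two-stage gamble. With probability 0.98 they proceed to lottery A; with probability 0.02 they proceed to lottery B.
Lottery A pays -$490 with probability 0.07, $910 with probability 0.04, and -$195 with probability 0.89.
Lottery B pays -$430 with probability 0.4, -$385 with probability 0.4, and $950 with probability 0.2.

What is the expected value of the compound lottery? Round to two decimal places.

-$170.74

EV(A) = 0.07 × (-490) + 0.04 × 910 + 0.89 × (-195) = -34.3 + 36.4 − 173.55 = -171.45
EV(B) = 0.4 × (-430) + 0.4 × (-385) + 0.2 × 950 = -172 − 154 + 190 = -136
Overall = 0.98 × (-171.45) + 0.02 × (-136) = -168.021 − 2.72 = -170.741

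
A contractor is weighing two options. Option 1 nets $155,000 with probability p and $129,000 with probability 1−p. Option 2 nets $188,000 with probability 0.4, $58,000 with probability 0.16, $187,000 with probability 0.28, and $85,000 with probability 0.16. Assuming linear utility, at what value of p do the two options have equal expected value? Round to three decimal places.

EV(Option 2) = 0.4 × 188000 + 0.16 × 58000 + 0.28 × 187000 + 0.16 × 85000 = 75200 + 9280 + 52360 + 13600 = 150440
p·155000 + (1−p)·129000 = 150440
26000p + 129000 = 150440
p = (150440 − 129000) / 26000

p = 0.825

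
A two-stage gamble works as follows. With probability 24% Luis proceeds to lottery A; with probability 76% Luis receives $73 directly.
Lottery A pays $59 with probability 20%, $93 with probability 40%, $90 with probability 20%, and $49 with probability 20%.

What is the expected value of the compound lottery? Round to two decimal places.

EV(A) = 0.2 × 59 + 0.4 × 93 + 0.2 × 90 + 0.2 × 49 = 11.8 + 37.2 + 18 + 9.8 = 76.8
Branch B: 73 (certain)
Overall = 0.24 × 76.8 + 0.76 × 73 = 18.432 + 55.48 = 73.912

$73.91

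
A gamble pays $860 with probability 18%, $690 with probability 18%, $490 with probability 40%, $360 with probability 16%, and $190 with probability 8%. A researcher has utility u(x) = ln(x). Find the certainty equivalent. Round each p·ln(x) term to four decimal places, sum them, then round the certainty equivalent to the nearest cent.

$508.87

E[u] = 0.18·ln(860) + 0.18·ln(690) + 0.4·ln(490) + 0.16·ln(360) + 0.08·ln(190) = 1.2162 + 1.1766 + 2.4778 + 0.9418 + 0.4198 = 6.2322
CE = e^6.2322 ≈ 508.87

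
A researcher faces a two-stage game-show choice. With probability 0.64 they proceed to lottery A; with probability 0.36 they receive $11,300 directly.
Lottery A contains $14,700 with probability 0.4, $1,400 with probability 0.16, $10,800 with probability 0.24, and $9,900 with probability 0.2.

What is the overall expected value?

$10,900.64

EV(A) = 0.4 × 14700 + 0.16 × 1400 + 0.24 × 10800 + 0.2 × 9900 = 5880 + 224 + 2592 + 1980 = 10676
Branch B: 11300 (certain)
Overall = 0.64 × 10676 + 0.36 × 11300 = 6832.64 + 4068 = 10900.64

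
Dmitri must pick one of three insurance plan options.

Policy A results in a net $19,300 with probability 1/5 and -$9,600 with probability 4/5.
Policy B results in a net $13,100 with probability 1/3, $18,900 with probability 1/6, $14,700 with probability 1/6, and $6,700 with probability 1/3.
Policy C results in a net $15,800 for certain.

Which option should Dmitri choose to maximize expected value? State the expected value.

Policy C ($15,800)

Policy A = 1/5 × 19300 + 4/5 × (-9600) = 3860 − 7680 = -3820
Policy B = 1/3 × 13100 + 1/6 × 18900 + 1/6 × 14700 + 1/3 × 6700 = 4366.6667 + 3150 + 2450 + 2233.3333 = 12200
Policy C: 15800 (certain)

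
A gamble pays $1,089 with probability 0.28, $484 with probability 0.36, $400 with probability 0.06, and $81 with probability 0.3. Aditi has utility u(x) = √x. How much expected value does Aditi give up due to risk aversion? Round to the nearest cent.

$83.94

E[u] = 0.28·√1089 + 0.36·√484 + 0.06·√400 + 0.3·√81 = 0.28·33 + 0.36·22 + 0.06·20 + 0.3·9 = 21.06
CE = (21.06)² = 443.5236
Risk premium = EV − CE = 527.46 − 443.5236 = 83.9364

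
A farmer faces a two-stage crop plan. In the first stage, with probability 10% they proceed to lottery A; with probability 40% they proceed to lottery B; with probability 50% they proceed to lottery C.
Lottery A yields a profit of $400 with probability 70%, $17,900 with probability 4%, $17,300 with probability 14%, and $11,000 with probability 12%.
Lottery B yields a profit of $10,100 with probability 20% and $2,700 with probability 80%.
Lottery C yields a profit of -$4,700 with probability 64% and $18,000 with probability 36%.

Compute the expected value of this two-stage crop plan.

$3,881.80

EV(A) = 0.7 × 400 + 0.04 × 17900 + 0.14 × 17300 + 0.12 × 11000 = 280 + 716 + 2422 + 1320 = 4738
EV(B) = 0.2 × 10100 + 0.8 × 2700 = 2020 + 2160 = 4180
EV(C) = 0.64 × (-4700) + 0.36 × 18000 = -3008 + 6480 = 3472
Overall = 0.1 × 4738 + 0.4 × 4180 + 0.5 × 3472 = 473.8 + 1672 + 1736 = 3881.8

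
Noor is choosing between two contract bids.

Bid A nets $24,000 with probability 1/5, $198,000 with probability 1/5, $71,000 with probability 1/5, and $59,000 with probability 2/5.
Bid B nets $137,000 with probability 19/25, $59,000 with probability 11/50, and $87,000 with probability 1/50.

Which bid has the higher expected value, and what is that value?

Bid B ($118,840)

Bid A = 1/5 × 24000 + 1/5 × 198000 + 1/5 × 71000 + 2/5 × 59000 = 4800 + 39600 + 14200 + 23600 = 82200
Bid B = 19/25 × 137000 + 11/50 × 59000 + 1/50 × 87000 = 104120 + 12980 + 1740 = 118840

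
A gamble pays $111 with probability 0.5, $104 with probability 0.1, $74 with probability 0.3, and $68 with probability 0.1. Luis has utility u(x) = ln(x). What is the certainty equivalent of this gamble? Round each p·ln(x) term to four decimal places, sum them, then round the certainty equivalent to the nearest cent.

$92.98

E[u] = 0.5·ln(111) + 0.1·ln(104) + 0.3·ln(74) + 0.1·ln(68) = 2.3548 + 0.4644 + 1.2912 + 0.4220 = 4.5324
CE = e^4.5324 ≈ 92.98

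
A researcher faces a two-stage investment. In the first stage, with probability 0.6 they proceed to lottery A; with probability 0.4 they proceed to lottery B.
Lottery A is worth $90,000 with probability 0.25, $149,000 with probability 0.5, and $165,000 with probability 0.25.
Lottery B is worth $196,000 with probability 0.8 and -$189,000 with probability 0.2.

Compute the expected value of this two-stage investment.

$130,550

EV(A) = 0.25 × 90000 + 0.5 × 149000 + 0.25 × 165000 = 22500 + 74500 + 41250 = 138250
EV(B) = 0.8 × 196000 + 0.2 × (-189000) = 156800 − 37800 = 119000
Overall = 0.6 × 138250 + 0.4 × 119000 = 82950 + 47600 = 130550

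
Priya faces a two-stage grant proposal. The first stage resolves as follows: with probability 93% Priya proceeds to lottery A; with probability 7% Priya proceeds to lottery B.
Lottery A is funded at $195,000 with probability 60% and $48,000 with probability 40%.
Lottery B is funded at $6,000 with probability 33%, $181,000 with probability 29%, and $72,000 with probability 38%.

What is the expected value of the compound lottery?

$132,394.10

EV(A) = 0.6 × 195000 + 0.4 × 48000 = 117000 + 19200 = 136200
EV(B) = 0.33 × 6000 + 0.29 × 181000 + 0.38 × 72000 = 1980 + 52490 + 27360 = 81830
Overall = 0.93 × 136200 + 0.07 × 81830 = 126666 + 5728.1 = 132394.1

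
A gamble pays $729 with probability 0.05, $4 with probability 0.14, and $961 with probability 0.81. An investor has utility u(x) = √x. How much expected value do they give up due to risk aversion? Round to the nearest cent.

$100.39

E[u] = 0.05·√729 + 0.14·√4 + 0.81·√961 = 0.05·27 + 0.14·2 + 0.81·31 = 26.74
CE = (26.74)² = 715.0276
Risk premium = EV − CE = 815.42 − 715.0276 = 100.3924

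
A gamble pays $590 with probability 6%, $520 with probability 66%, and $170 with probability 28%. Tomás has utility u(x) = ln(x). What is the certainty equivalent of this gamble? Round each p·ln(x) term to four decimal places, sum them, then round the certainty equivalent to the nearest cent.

$383.10

E[u] = 0.06·ln(590) + 0.66·ln(520) + 0.28·ln(170) = 0.3828 + 4.1275 + 1.4380 = 5.9483
CE = e^5.9483 ≈ 383.10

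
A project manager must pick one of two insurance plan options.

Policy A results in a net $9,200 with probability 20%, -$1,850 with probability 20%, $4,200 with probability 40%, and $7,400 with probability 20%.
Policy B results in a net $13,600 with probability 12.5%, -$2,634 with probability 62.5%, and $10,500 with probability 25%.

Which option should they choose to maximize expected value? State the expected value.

Policy A ($4,630)

Policy A = 0.2 × 9200 + 0.2 × (-1850) + 0.4 × 4200 + 0.2 × 7400 = 1840 − 370 + 1680 + 1480 = 4630
Policy B = 0.125 × 13600 + 0.625 × (-2634) + 0.25 × 10500 = 1700 − 1646.25 + 2625 = 2678.75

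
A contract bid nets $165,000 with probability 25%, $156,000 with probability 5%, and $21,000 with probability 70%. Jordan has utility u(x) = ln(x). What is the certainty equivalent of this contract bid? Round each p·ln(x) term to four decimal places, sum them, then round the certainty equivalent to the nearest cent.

$38,866.97

E[u] = 0.25·ln(165000) + 0.05·ln(156000) + 0.7·ln(21000) = 3.0034 + 0.5979 + 6.9666 = 10.5679
CE = e^10.5679 ≈ 38866.97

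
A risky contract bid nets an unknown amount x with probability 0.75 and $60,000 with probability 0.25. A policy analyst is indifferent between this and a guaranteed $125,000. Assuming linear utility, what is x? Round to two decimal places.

x = $146,666.67

0.75·x + 0.25·60000 = 125000
0.75·x = 125000 − 15000 = 110000
x = 110000 / 0.75 = 146666.6667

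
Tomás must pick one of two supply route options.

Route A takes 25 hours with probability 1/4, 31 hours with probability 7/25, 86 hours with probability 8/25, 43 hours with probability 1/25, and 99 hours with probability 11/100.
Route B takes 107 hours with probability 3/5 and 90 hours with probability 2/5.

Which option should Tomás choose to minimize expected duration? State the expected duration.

Route A (55.06 hours)

Route A = 1/4 × 25 + 7/25 × 31 + 8/25 × 86 + 1/25 × 43 + 11/100 × 99 = 6.25 + 8.68 + 27.52 + 1.72 + 10.89 = 55.06
Route B = 3/5 × 107 + 2/5 × 90 = 64.2 + 36 = 100.2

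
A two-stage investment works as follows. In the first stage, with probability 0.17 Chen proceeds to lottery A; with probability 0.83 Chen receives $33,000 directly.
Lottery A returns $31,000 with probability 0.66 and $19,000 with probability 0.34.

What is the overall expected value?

$31,966.40

EV(A) = 0.66 × 31000 + 0.34 × 19000 = 20460 + 6460 = 26920
Branch B: 33000 (certain)
Overall = 0.17 × 26920 + 0.83 × 33000 = 4576.4 + 27390 = 31966.4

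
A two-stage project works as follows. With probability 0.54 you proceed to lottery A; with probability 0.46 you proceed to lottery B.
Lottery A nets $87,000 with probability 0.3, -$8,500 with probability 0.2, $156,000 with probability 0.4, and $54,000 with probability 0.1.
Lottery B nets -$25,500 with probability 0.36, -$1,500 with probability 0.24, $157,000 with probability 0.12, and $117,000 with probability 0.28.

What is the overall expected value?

EV(A) = 0.3 × 87000 + 0.2 × (-8500) + 0.4 × 156000 + 0.1 × 54000 = 26100 − 1700 + 62400 + 5400 = 92200
EV(B) = 0.36 × (-25500) + 0.24 × (-1500) + 0.12 × 157000 + 0.28 × 117000 = -9180 − 360 + 18840 + 32760 = 42060
Overall = 0.54 × 92200 + 0.46 × 42060 = 49788 + 19347.6 = 69135.6

$69,135.60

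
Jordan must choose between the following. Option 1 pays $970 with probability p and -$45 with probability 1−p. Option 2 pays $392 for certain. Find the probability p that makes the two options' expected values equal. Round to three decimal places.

p·970 + (1−p)·(-45) = 392
1015p − 45 = 392
p = (392 + 45) / 1015

p = 0.431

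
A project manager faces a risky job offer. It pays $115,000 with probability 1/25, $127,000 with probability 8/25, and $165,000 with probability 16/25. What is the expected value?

EV = 1/25 × 115000 + 8/25 × 127000 + 16/25 × 165000 = 4600 + 40640 + 105600 = 150840

$150,840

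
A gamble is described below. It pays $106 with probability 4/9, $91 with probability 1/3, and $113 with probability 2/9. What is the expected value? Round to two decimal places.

EV = 4/9 × 106 + 1/3 × 91 + 2/9 × 113 = 47.1111 + 30.3333 + 25.1111 = 102.5556

$102.56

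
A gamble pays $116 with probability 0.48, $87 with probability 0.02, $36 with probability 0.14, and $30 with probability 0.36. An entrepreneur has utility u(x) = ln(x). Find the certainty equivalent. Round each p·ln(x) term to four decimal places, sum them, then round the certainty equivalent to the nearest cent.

$60.17

E[u] = 0.48·ln(116) + 0.02·ln(87) + 0.14·ln(36) + 0.36·ln(30) = 2.2817 + 0.0893 + 0.5017 + 1.2244 = 4.0971
CE = e^4.0971 ≈ 60.17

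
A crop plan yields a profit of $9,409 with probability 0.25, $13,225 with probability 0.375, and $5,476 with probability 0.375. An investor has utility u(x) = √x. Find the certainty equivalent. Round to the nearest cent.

$9,048.77

E[u] = 0.25·√9409 + 0.375·√13225 + 0.375·√5476 = 0.25·97 + 0.375·115 + 0.375·74 = 95.125
CE = (95.125)² = 9048.765625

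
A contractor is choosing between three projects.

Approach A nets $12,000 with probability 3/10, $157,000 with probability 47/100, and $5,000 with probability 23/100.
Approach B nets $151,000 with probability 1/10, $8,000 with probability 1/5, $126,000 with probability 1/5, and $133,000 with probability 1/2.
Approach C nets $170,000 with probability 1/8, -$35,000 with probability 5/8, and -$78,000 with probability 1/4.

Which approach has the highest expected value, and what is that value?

Approach A = 3/10 × 12000 + 47/100 × 157000 + 23/100 × 5000 = 3600 + 73790 + 1150 = 78540
Approach B = 1/10 × 151000 + 1/5 × 8000 + 1/5 × 126000 + 1/2 × 133000 = 15100 + 1600 + 25200 + 66500 = 108400
Approach C = 1/8 × 170000 + 5/8 × (-35000) + 1/4 × (-78000) = 21250 − 21875 − 19500 = -20125

Approach B ($108,400)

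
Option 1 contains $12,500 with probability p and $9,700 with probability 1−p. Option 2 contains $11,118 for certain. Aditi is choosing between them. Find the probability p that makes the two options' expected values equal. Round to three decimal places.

p = 0.506

p·12500 + (1−p)·9700 = 11118
2800p + 9700 = 11118
p = (11118 − 9700) / 2800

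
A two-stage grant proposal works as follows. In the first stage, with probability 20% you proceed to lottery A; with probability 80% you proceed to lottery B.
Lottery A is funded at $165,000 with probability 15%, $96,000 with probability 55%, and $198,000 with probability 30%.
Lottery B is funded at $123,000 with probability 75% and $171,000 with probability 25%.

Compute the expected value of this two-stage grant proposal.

$135,390

EV(A) = 0.15 × 165000 + 0.55 × 96000 + 0.3 × 198000 = 24750 + 52800 + 59400 = 136950
EV(B) = 0.75 × 123000 + 0.25 × 171000 = 92250 + 42750 = 135000
Overall = 0.2 × 136950 + 0.8 × 135000 = 27390 + 108000 = 135390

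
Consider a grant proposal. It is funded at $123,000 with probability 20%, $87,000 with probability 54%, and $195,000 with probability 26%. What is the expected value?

EV = 0.2 × 123000 + 0.54 × 87000 + 0.26 × 195000 = 24600 + 46980 + 50700 = 122280

$122,280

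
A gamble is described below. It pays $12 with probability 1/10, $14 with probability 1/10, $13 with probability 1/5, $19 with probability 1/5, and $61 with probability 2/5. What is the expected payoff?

$33.40

EV = 1/10 × 12 + 1/10 × 14 + 1/5 × 13 + 1/5 × 19 + 2/5 × 61 = 1.2 + 1.4 + 2.6 + 3.8 + 24.4 = 33.4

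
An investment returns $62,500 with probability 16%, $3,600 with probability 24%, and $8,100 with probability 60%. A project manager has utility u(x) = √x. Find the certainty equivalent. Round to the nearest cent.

E[u] = 0.16·√62500 + 0.24·√3600 + 0.6·√8100 = 0.16·250 + 0.24·60 + 0.6·90 = 108.4
CE = (108.4)² = 11750.56

$11,750.56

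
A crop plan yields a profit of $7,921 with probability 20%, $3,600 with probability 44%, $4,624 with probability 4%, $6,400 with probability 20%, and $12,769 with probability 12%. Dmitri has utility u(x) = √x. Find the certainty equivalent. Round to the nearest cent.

$5,849.19

E[u] = 0.2·√7921 + 0.44·√3600 + 0.04·√4624 + 0.2·√6400 + 0.12·√12769 = 0.2·89 + 0.44·60 + 0.04·68 + 0.2·80 + 0.12·113 = 76.48
CE = (76.48)² = 5849.1904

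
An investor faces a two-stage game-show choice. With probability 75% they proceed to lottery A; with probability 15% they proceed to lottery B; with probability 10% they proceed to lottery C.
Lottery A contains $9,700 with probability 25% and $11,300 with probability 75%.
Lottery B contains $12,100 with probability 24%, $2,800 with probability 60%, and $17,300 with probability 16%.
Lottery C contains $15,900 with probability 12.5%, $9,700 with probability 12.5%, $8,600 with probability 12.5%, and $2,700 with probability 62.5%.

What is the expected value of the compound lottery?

EV(A) = 0.25 × 9700 + 0.75 × 11300 = 2425 + 8475 = 10900
EV(B) = 0.24 × 12100 + 0.6 × 2800 + 0.16 × 17300 = 2904 + 1680 + 2768 = 7352
EV(C) = 0.125 × 15900 + 0.125 × 9700 + 0.125 × 8600 + 0.625 × 2700 = 1987.5 + 1212.5 + 1075 + 1687.5 = 5962.5
Overall = 0.75 × 10900 + 0.15 × 7352 + 0.1 × 5962.5 = 8175 + 1102.8 + 596.25 = 9874.05

$9,874.05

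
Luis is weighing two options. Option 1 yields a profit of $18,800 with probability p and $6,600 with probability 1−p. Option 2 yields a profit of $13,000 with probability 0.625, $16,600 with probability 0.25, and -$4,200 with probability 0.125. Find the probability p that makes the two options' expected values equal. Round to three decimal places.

EV(Option 2) = 0.625 × 13000 + 0.25 × 16600 + 0.125 × (-4200) = 8125 + 4150 − 525 = 11750
p·18800 + (1−p)·6600 = 11750
12200p + 6600 = 11750
p = (11750 − 6600) / 12200

p = 0.422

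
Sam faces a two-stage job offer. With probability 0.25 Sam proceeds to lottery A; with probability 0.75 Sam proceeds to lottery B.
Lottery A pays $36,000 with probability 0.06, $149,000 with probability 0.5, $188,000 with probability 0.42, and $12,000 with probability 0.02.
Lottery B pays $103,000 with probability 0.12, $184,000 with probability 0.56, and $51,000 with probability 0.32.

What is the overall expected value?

EV(A) = 0.06 × 36000 + 0.5 × 149000 + 0.42 × 188000 + 0.02 × 12000 = 2160 + 74500 + 78960 + 240 = 155860
EV(B) = 0.12 × 103000 + 0.56 × 184000 + 0.32 × 51000 = 12360 + 103040 + 16320 = 131720
Overall = 0.25 × 155860 + 0.75 × 131720 = 38965 + 98790 = 137755

$137,755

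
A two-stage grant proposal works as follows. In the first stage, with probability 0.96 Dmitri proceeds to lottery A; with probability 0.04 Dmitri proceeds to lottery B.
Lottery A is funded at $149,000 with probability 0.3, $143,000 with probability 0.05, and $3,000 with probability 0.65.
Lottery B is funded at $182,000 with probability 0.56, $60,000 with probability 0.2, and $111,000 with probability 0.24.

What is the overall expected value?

$57,270.40

EV(A) = 0.3 × 149000 + 0.05 × 143000 + 0.65 × 3000 = 44700 + 7150 + 1950 = 53800
EV(B) = 0.56 × 182000 + 0.2 × 60000 + 0.24 × 111000 = 101920 + 12000 + 26640 = 140560
Overall = 0.96 × 53800 + 0.04 × 140560 = 51648 + 5622.4 = 57270.4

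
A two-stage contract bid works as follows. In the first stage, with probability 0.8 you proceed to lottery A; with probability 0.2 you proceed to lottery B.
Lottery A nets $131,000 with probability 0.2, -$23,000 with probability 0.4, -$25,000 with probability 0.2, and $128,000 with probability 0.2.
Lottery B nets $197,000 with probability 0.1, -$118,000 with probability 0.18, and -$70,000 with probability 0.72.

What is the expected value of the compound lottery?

EV(A) = 0.2 × 131000 + 0.4 × (-23000) + 0.2 × (-25000) + 0.2 × 128000 = 26200 − 9200 − 5000 + 25600 = 37600
EV(B) = 0.1 × 197000 + 0.18 × (-118000) + 0.72 × (-70000) = 19700 − 21240 − 50400 = -51940
Overall = 0.8 × 37600 + 0.2 × (-51940) = 30080 − 10388 = 19692

$19,692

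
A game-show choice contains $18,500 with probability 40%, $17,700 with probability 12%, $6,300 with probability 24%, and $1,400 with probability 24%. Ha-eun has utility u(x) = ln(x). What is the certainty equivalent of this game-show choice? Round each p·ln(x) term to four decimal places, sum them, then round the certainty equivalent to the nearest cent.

E[u] = 0.4·ln(18500) + 0.12·ln(17700) + 0.24·ln(6300) + 0.24·ln(1400) = 3.9302 + 1.1738 + 2.0996 + 1.7386 = 8.9422
CE = e^8.9422 ≈ 7648.00

$7,648.00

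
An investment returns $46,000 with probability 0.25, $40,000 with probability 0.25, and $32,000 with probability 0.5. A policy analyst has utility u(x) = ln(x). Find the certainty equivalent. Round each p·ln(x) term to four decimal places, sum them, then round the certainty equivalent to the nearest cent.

E[u] = 0.25·ln(46000) + 0.25·ln(40000) + 0.5·ln(32000) = 2.6841 + 2.6492 + 5.1867 = 10.5200
CE = e^10.5200 ≈ 37049.12

$37,049.12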